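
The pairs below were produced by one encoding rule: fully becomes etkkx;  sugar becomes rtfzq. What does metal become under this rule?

Compare letters: f→e is +25, u→t is +25, l→k is +25 — a constant shift. Each letter is shifted forward by 25 in the alphabet (a Caesar shift of +25).
For metal: m+25=l, e+25=d, t+25=s, a+25=z, l+25=k.

ldszk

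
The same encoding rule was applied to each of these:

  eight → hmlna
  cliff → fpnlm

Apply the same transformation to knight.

The shift increases by 1 at each position, starting from +3: 3, 4, 5, ….
On knight: k+3=n, n+4=r, i+5=n, g+6=m, h+7=o, t+8=b.

nrnmob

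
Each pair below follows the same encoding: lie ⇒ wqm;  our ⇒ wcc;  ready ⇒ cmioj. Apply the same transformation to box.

mwi

The shift depends on letter class: consonant l→w is +11, but vowel i→q is +8. Two shifts are in play — +8 for a/e/i/o/u, +11 for every other letter.
On box: b(cons)+11=m, o(vowel)+8=w, x(cons)+11=i.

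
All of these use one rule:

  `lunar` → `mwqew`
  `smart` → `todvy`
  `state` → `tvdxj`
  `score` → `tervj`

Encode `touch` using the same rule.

uqxgm

Letter i (0-indexed) is shifted by i+1, so successive shifts are 1, 2, 3, ….
For touch: t+1=u, o+2=q, u+3=x, c+4=g, h+5=m.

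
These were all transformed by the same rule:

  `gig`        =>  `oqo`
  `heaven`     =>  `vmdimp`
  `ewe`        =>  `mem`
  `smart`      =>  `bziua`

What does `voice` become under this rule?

The output letters match the input read backwards, each shifted +8: gig reversed is gig. Two steps: reverse the string, then apply a Caesar shift of +8.
Applying it to voice: reverse → eciov; then shift: e+8=m, c+8=k, i+8=q, o+8=w, v+8=d.

mkqwd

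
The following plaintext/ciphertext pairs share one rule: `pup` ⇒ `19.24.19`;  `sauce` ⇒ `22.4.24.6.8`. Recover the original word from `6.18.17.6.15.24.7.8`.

conclude

p is letter #16 and maps to 19: an offset of 3. The number is (letter's place in the alphabet, a=1) + 3.
Undoing it on 6.18.17.6.15.24.7.8: 6→(6−3)÷1=3=c, 18→(18−3)÷1=15=o, 17→(17−3)÷1=14=n, 6→(6−3)÷1=3=c, 15→(15−3)÷1=12=l, 24→(24−3)÷1=21=u, 7→(7−3)÷1=4=d, 8→(8−3)÷1=5=e.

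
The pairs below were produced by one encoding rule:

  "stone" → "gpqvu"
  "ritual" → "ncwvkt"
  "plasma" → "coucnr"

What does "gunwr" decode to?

pulse

Read the word backwards and shift each letter +2.
Decoding gunwr: shift back: g−2=e, u−2=s, n−2=l, w−2=u, r−2=p → eslup; then reverse → pulse.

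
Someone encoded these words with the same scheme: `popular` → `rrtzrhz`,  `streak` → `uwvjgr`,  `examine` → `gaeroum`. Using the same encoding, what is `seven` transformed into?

uhzjt

The shift increases by 1 at each position, starting from +2: 2, 3, 4, ….
Applying it to seven: s+2=u, e+3=h, v+4=z, e+5=j, n+6=t.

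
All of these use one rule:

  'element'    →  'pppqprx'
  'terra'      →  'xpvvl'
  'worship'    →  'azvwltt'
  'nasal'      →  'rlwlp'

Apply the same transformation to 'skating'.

Vowels shift forward by 11 and consonants shift forward by 4.
On skating: s(cons)+4=w, k(cons)+4=o, a(vowel)+11=l, t(cons)+4=x, i(vowel)+11=t, n(cons)+4=r, g(cons)+4=k.

wolxtrk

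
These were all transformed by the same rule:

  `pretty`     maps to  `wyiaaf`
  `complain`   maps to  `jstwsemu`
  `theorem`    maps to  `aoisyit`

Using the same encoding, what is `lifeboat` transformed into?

smmiisea

The shift depends on letter class: consonant p→w is +7, but vowel e→i is +4. Two shifts are in play — +4 for a/e/i/o/u, +7 for every other letter.
For lifeboat: l(cons)+7=s, i(vowel)+4=m, f(cons)+7=m, e(vowel)+4=i, b(cons)+7=i, o(vowel)+4=s, a(vowel)+4=e, t(cons)+7=a.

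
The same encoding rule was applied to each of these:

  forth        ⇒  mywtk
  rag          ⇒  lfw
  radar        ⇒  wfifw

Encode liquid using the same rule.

The word is reversed, then every letter is shifted forward by 5.
For liquid: reverse → diuqil; then shift: d+5=i, i+5=n, u+5=z, q+5=v, i+5=n, l+5=q.

inzvnq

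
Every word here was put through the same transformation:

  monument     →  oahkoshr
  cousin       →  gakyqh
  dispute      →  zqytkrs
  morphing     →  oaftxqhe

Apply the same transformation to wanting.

m(12)→o(14) and o(14)→a(0) fit y≡19x+20 (mod 26); the inverse of 19 mod 26 is 11. Treating letters as 0–25, the rule is x ↦ 19x + 20 (mod 26).
Applying it to wanting: w(22)→19·22+20≡22=w; a(0)→19·0+20≡20=u; n(13)→19·13+20≡7=h; t(19)→19·19+20≡17=r; i(8)→19·8+20≡16=q; n(13)→19·13+20≡7=h; g(6)→19·6+20≡4=e (all mod 26).

wuhrqhe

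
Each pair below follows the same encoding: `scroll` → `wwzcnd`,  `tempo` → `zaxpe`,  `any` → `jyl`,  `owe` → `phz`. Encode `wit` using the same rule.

Read the word backwards and shift each letter +11.
On wit: reverse → tiw; then shift: t+11=e, i+11=t, w+11=h.

eth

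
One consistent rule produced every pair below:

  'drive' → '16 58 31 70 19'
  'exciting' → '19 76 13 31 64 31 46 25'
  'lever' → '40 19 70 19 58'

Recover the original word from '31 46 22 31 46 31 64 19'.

infinite

With a=1..z=26, the number is 3·pos + 4.
Decoding 31 46 22 31 46 31 64 19: 31→(31−4)÷3=9=i, 46→(46−4)÷3=14=n, 22→(22−4)÷3=6=f, 31→(31−4)÷3=9=i, 46→(46−4)÷3=14=n, 31→(31−4)÷3=9=i, 64→(64−4)÷3=20=t, 19→(19−4)÷3=5=e.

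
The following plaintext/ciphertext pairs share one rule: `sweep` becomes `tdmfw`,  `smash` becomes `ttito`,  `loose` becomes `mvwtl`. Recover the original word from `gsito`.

It's a Vigenère-style cipher with numeric key [1,7,8]: position i shifts by key[i mod 3].
Decoding gsito: g−1=f, s−7=l, i−8=a, t−1=s, o−7=h.

flash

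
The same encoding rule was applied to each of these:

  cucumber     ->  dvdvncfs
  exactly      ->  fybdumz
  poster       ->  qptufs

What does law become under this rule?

Every letter moves 1 place later in the alphabet, wrapping around z→a.
For law: l+1=m, a+1=b, w+1=x.

mbx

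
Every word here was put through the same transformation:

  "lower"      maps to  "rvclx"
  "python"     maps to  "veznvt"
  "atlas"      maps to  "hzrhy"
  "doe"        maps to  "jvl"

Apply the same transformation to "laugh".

rhbmn

The shift depends on letter class: consonant l→r is +6, but vowel o→v is +7. The rule splits by letter class: vowels +7, consonants +6.
Applying it to laugh: l(cons)+6=r, a(vowel)+7=h, u(vowel)+7=b, g(cons)+6=m, h(cons)+6=n.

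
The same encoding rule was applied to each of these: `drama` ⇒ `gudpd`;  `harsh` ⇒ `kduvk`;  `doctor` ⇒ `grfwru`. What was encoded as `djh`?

age

Compare letters: d→g is +3, r→u is +3, a→d is +3 — a constant shift. It's a constant shift of +3 (ROT3).
Undoing it on djh: d−3=a, j−3=g, h−3=e.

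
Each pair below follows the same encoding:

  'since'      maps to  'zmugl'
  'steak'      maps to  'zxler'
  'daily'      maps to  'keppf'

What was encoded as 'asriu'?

token

Shifts by position in since: pos 0: s→z (+7), pos 1: i→m (+4), pos 2: n→u (+7), pos 3: c→g (+4) — repeating every 2. It's a Vigenère-style cipher with numeric key [7,4]: position i shifts by key[i mod 2].
Undoing it on asriu: a−7=t, s−4=o, r−7=k, i−4=e, u−7=n.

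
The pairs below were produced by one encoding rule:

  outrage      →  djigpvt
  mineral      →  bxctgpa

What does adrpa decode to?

local

This is a Caesar cipher with shift 15.
Decoding adrpa: a−15=l, d−15=o, r−15=c, p−15=a, a−15=l.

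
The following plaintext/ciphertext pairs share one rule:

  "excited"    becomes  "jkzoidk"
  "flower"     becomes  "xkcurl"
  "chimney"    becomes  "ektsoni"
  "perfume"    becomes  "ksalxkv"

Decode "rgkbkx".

reveal

The output letters match the input read backwards, each shifted +6: excited reversed is deticxe. The word is reversed, then every letter is shifted forward by 6.
Decoding rgkbkx: shift back: r−6=l, g−6=a, k−6=e, b−6=v, k−6=e, x−6=r → laever; then reverse → reveal.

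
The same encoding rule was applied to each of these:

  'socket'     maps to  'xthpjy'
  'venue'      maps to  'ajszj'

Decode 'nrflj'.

Compare letters: s→x is +5, o→t is +5, c→h is +5 — a constant shift. This is a Caesar cipher with shift 5.
Decoding nrflj: n−5=i, r−5=m, f−5=a, l−5=g, j−5=e.

image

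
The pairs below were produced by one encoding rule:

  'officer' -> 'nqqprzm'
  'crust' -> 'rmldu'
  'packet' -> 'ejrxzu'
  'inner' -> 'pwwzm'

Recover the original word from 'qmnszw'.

frozen

o(14)→n(13) and f(5)→q(16) fit y≡17x+9 (mod 26); the inverse of 17 mod 26 is 23. Each letter's alphabet position (a=0..z=25) is mapped through 17·x+9 mod 26 — an affine cipher.
Decoding qmnszw: q(16)→23·(16−9)≡5=f; m(12)→23·(12−9)≡17=r; n(13)→23·(13−9)≡14=o; s(18)→23·(18−9)≡25=z; z(25)→23·(25−9)≡4=e; w(22)→23·(22−9)≡13=n (all mod 26).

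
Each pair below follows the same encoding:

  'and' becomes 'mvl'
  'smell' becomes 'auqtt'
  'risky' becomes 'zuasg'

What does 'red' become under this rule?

zql

Two shifts are in play — +12 for a/e/i/o/u, +8 for every other letter.
For red: r(cons)+8=z, e(vowel)+12=q, d(cons)+8=l.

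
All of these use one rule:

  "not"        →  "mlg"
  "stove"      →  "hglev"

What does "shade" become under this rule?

Each pair mirrors across the alphabet (n↔m, o↔l, t↔g): positions sum to 25. Each letter is replaced by its mirror in the alphabet: a↔z, b↔y, c↔x, and so on (the Atbash cipher).
For shade: s↔h, h↔s, a↔z, d↔w, e↔v.

hszwv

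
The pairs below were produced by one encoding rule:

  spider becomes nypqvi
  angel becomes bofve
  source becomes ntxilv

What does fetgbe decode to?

global

s(18)→n(13) and p(15)→y(24) fit y≡5x+1 (mod 26); the inverse of 5 mod 26 is 21. Treating letters as 0–25, the rule is x ↦ 5x + 1 (mod 26).
Reversing it on fetgbe: f(5)→21·(5−1)≡6=g; e(4)→21·(4−1)≡11=l; t(19)→21·(19−1)≡14=o; g(6)→21·(6−1)≡1=b; b(1)→21·(1−1)≡0=a; e(4)→21·(4−1)≡11=l (all mod 26).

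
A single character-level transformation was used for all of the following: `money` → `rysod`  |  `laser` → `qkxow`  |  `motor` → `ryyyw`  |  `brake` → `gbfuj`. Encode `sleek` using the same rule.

xvjop

Shifts by position in money: pos 0: m→r (+5), pos 1: o→y (+10), pos 2: n→s (+5), pos 3: e→o (+10) — repeating every 2. It's a Vigenère-style cipher with numeric key [5,10]: position i shifts by key[i mod 2].
Applying it to sleek: s+5=x, l+10=v, e+5=j, e+10=o, k+5=p.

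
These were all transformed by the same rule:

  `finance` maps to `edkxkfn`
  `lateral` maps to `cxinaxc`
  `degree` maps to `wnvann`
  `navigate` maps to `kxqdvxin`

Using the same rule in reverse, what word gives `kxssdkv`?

napping

f(5)→e(4) and i(8)→d(3) fit y≡17x+23 (mod 26); the inverse of 17 mod 26 is 23. Treating letters as 0–25, the rule is x ↦ 17x + 23 (mod 26).
Reversing it on kxssdkv: k(10)→23·(10−23)≡13=n; x(23)→23·(23−23)≡0=a; s(18)→23·(18−23)≡15=p; s(18)→23·(18−23)≡15=p; d(3)→23·(3−23)≡8=i; k(10)→23·(10−23)≡13=n; v(21)→23·(21−23)≡6=g (all mod 26).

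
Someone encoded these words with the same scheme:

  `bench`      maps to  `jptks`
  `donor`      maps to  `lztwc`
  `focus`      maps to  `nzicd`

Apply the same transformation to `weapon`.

A repeating key of period 3 is used — shifts +8, +11, +6 over and over.
Applying it to weapon: w+8=e, e+11=p, a+6=g, p+8=x, o+11=z, n+6=t.

epgxzt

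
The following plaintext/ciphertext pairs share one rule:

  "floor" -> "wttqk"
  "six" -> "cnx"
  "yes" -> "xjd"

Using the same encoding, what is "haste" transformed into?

jyxfm

The output letters match the input read backwards, each shifted +5: floor reversed is roolf. Two steps: reverse the string, then apply a Caesar shift of +5.
On haste: reverse → etsah; then shift: e+5=j, t+5=y, s+5=x, a+5=f, h+5=m.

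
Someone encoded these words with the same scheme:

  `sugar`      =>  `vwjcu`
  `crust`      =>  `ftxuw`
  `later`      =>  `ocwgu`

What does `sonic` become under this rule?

Shifts by position in sugar: pos 0: s→v (+3), pos 1: u→w (+2), pos 2: g→j (+3), pos 3: a→c (+2) — repeating every 2. The shifts repeat in a cycle of length 2: positions 0,1,… shift by +3, +2, then the pattern repeats.
Applying it to sonic: s+3=v, o+2=q, n+3=q, i+2=k, c+3=f.

vqqkf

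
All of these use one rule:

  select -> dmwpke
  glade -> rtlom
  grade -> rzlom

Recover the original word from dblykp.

Shifts by position in select: pos 0: s→d (+11), pos 1: e→m (+8), pos 2: l→w (+11), pos 3: e→p (+11), pos 4: c→k (+8), pos 5: t→e (+11) — repeating every 3. It's a Vigenère-style cipher with numeric key [11,8,11]: position i shifts by key[i mod 3].
Reversing it on dblykp: d−11=s, b−8=t, l−11=a, y−11=n, k−8=c, p−11=e.

stance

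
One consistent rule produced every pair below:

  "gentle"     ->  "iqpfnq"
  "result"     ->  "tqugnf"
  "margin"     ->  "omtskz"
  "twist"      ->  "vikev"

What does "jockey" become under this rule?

laewgk

Shifts by position in gentle: pos 0: g→i (+2), pos 1: e→q (+12), pos 2: n→p (+2), pos 3: t→f (+12) — repeating every 2. It's a Vigenère-style cipher with numeric key [2,12]: position i shifts by key[i mod 2].
Applying it to jockey: j+2=l, o+12=a, c+2=e, k+12=w, e+2=g, y+12=k.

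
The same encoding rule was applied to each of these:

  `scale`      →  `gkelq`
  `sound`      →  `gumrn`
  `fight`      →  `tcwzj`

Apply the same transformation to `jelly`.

Treating letters as 0–25, the rule is x ↦ 3x + 4 (mod 26).
On jelly: j(9)→3·9+4≡5=f; e(4)→3·4+4≡16=q; l(11)→3·11+4≡11=l; l(11)→3·11+4≡11=l; y(24)→3·24+4≡24=y (all mod 26).

fqlly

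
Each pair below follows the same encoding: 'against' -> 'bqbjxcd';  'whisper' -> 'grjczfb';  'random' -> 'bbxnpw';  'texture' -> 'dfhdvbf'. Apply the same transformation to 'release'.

bfvfbcf

The shift depends on letter class: consonant g→q is +10, but vowel a→b is +1. Vowels shift forward by 1 and consonants shift forward by 10.
For release: r(cons)+10=b, e(vowel)+1=f, l(cons)+10=v, e(vowel)+1=f, a(vowel)+1=b, s(cons)+10=c, e(vowel)+1=f.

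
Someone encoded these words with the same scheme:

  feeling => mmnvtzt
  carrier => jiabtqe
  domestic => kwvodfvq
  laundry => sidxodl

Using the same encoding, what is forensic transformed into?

mwaoyevq

In feeling: f→m is +7, e→m is +8, e→n is +9, l→v is +10 — the shift increases by 1 each position. Each letter shifts forward by (position + 7), i.e. 7, 8, 9, … — the shift grows by one for each successive letter.
Applying it to forensic: f+7=m, o+8=w, r+9=a, e+10=o, n+11=y, s+12=e, i+13=v, c+14=q.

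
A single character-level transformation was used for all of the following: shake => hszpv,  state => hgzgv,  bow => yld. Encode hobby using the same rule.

slyyb

Letters are reflected about the middle of the alphabet (position → 25−position): Atbash.
For hobby: h↔s, o↔l, b↔y, b↔y, y↔b.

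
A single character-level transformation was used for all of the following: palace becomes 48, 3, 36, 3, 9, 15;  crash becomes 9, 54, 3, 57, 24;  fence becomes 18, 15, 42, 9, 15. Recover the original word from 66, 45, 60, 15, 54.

p(#16)→48 and a(#1)→3: differences scale by 3, so n = 3·pos + 0. With a=1..z=26, the number is 3·pos.
Undoing it on 66, 45, 60, 15, 54: 66→(66−0)÷3=22=v, 45→(45−0)÷3=15=o, 60→(60−0)÷3=20=t, 15→(15−0)÷3=5=e, 54→(54−0)÷3=18=r.

voter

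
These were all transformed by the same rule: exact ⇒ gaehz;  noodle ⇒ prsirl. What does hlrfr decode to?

final

In exact: e→g is +2, x→a is +3, a→e is +4, c→h is +5 — the shift increases by 1 each position. Each letter shifts forward by (position + 2), i.e. 2, 3, 4, … — the shift grows by one for each successive letter.
Decoding hlrfr: h−2=f, l−3=i, r−4=n, f−5=a, r−6=l.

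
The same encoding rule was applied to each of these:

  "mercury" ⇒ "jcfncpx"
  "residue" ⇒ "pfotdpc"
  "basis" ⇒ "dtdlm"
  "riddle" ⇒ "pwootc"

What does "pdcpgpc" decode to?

The output letters match the input read backwards, each shifted +11: mercury reversed is yrucrem. Two steps: reverse the string, then apply a Caesar shift of +11.
Reversing it on pdcpgpc: shift back: p−11=e, d−11=s, c−11=r, p−11=e, g−11=v, p−11=e, c−11=r → esrever; then reverse → reverse.

reverse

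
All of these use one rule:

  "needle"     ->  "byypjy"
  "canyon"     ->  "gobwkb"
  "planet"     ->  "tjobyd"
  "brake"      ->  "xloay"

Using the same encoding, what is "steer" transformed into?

udyyl

n(13)→b(1) and e(4)→y(24) fit y≡9x+14 (mod 26); the inverse of 9 mod 26 is 3. This is an affine cipher: with a=0,…,z=25, each position x becomes (9x+14) mod 26.
Applying it to steer: s(18)→9·18+14≡20=u; t(19)→9·19+14≡3=d; e(4)→9·4+14≡24=y; e(4)→9·4+14≡24=y; r(17)→9·17+14≡11=l (all mod 26).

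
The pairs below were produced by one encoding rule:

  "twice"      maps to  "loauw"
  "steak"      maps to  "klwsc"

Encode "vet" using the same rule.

nwl

Compare letters: t→l is +18, w→o is +18, i→a is +18 — a constant shift. Every letter moves 18 places later in the alphabet, wrapping around z→a.
On vet: v+18=n, e+18=w, t+18=l.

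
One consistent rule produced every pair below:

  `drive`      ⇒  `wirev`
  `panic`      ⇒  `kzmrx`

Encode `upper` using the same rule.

Letters are reflected about the middle of the alphabet (position → 25−position): Atbash.
For upper: u↔f, p↔k, p↔k, e↔v, r↔i.

fkkvi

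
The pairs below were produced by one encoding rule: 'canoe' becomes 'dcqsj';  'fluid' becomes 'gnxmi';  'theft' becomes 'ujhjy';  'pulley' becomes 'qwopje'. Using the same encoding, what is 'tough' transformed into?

In canoe: c→d is +1, a→c is +2, n→q is +3, o→s is +4 — the shift increases by 1 each position. The shift increases by 1 at each position, starting from +1: 1, 2, 3, ….
Applying it to tough: t+1=u, o+2=q, u+3=x, g+4=k, h+5=m.

uqxkm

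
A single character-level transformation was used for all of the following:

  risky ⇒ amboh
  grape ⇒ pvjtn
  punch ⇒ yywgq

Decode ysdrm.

Shifts by position in risky: pos 0: r→a (+9), pos 1: i→m (+4), pos 2: s→b (+9), pos 3: k→o (+4) — repeating every 2. It's a Vigenère-style cipher with numeric key [9,4]: position i shifts by key[i mod 2].
Undoing it on ysdrm: y−9=p, s−4=o, d−9=u, r−4=n, m−9=d.

pound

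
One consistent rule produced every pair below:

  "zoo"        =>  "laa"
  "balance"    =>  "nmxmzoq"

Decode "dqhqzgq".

revenue

Compare letters: z→l is +12, o→a is +12, o→a is +12 — a constant shift. Every letter moves 12 places later in the alphabet, wrapping around z→a.
Decoding dqhqzgq: d−12=r, q−12=e, h−12=v, q−12=e, z−12=n, g−12=u, q−12=e.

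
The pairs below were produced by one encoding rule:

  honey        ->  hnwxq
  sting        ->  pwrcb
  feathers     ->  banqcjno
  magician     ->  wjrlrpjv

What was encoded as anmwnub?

The word is reversed, then every letter is shifted forward by 9.
Reversing it on anmwnub: shift back: a−9=r, n−9=e, m−9=d, w−9=n, n−9=e, u−9=l, b−9=s → rednels; then reverse → slender.

slender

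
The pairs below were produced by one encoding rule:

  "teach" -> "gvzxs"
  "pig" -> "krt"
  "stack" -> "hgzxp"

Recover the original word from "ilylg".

robot

Each pair mirrors across the alphabet (t↔g, e↔v, a↔z): positions sum to 25. This is the alphabet-reversal cipher (Atbash): a becomes z, b becomes y, etc.
Undoing it on ilylg: i↔r, l↔o, y↔b, l↔o, g↔t.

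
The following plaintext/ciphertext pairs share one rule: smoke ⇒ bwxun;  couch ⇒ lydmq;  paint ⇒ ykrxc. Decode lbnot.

Shifts by position in smoke: pos 0: s→b (+9), pos 1: m→w (+10), pos 2: o→x (+9), pos 3: k→u (+10) — repeating every 2. A repeating key of period 2 is used — shifts +9, +10 over and over.
Decoding lbnot: l−9=c, b−10=r, n−9=e, o−10=e, t−9=k.

creek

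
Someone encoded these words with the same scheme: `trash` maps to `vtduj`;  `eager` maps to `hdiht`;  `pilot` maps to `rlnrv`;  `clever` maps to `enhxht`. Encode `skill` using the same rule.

umlnn

The shift depends on letter class: consonant t→v is +2, but vowel a→d is +3. The rule splits by letter class: vowels +3, consonants +2.
For skill: s(cons)+2=u, k(cons)+2=m, i(vowel)+3=l, l(cons)+2=n, l(cons)+2=n.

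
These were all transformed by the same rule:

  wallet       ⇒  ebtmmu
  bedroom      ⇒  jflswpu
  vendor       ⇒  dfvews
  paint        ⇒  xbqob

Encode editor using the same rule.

mequws

A repeating key of period 2 is used — shifts +8, +1 over and over.
Applying it to editor: e+8=m, d+1=e, i+8=q, t+1=u, o+8=w, r+1=s.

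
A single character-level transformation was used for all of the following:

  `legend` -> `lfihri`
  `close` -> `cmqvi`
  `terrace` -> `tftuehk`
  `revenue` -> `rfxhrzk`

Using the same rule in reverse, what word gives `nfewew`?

nectar

Letter i (0-indexed) is shifted by i+0, so successive shifts are 0, 1, 2, ….
Undoing it on nfewew: n−0=n, f−1=e, e−2=c, w−3=t, e−4=a, w−5=r.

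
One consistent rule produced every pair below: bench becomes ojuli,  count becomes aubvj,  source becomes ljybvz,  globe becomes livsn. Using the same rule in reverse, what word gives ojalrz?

sketch

Two steps: reverse the string, then apply a Caesar shift of +7.
Undoing it on ojalrz: shift back: o−7=h, j−7=c, a−7=t, l−7=e, r−7=k, z−7=s → hcteks; then reverse → sketch.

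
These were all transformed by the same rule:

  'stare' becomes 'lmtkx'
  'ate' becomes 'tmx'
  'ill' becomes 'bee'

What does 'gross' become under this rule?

This is a Caesar cipher with shift 19.
Applying it to gross: g+19=z, r+19=k, o+19=h, s+19=l, s+19=l.

zkhll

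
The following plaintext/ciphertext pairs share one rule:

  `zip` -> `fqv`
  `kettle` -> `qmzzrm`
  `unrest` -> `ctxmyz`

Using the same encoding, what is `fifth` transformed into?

The rule splits by letter class: vowels +8, consonants +6.
For fifth: f(cons)+6=l, i(vowel)+8=q, f(cons)+6=l, t(cons)+6=z, h(cons)+6=n.

lqlzn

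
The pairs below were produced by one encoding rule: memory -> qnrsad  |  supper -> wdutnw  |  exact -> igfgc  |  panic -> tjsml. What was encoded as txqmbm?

polish

Shifts by position in memory: pos 0: m→q (+4), pos 1: e→n (+9), pos 2: m→r (+5), pos 3: o→s (+4), pos 4: r→a (+9), pos 5: y→d (+5) — repeating every 3. The shifts repeat in a cycle of length 3: positions 0,1,… shift by +4, +9, +5, then the pattern repeats.
Decoding txqmbm: t−4=p, x−9=o, q−5=l, m−4=i, b−9=s, m−5=h.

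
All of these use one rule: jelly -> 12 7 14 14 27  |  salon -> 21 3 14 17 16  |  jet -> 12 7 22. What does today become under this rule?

Each letter is replaced by its alphabet position (a=1..z=26) + 2.
On today: t=20→22, o=15→17, d=4→6, a=1→3, y=25→27.

22 17 6 3 27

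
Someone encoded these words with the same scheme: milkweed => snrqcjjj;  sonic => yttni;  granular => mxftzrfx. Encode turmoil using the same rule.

zzxstnr

The shift depends on letter class: consonant m→s is +6, but vowel i→n is +5. Vowels shift forward by 5 and consonants shift forward by 6.
Applying it to turmoil: t(cons)+6=z, u(vowel)+5=z, r(cons)+6=x, m(cons)+6=s, o(vowel)+5=t, i(vowel)+5=n, l(cons)+6=r.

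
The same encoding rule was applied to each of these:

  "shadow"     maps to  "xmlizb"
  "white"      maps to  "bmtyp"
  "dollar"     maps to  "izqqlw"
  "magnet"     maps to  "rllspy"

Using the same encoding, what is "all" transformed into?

The shift depends on letter class: consonant s→x is +5, but vowel a→l is +11. Two shifts are in play — +11 for a/e/i/o/u, +5 for every other letter.
For all: a(vowel)+11=l, l(cons)+5=q, l(cons)+5=q.

lqq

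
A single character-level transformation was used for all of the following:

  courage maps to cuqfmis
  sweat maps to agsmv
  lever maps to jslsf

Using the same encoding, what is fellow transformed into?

nsjjug

c(2)→c(2) and o(14)→u(20) fit y≡21x+12 (mod 26); the inverse of 21 mod 26 is 5. Each letter's alphabet position (a=0..z=25) is mapped through 21·x+12 mod 26 — an affine cipher.
Applying it to fellow: f(5)→21·5+12≡13=n; e(4)→21·4+12≡18=s; l(11)→21·11+12≡9=j; l(11)→21·11+12≡9=j; o(14)→21·14+12≡20=u; w(22)→21·22+12≡6=g (all mod 26).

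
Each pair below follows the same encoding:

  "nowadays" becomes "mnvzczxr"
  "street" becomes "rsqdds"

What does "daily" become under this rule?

czhkx

Compare letters: n→m is +25, o→n is +25, w→v is +25 — a constant shift. Each letter is shifted forward by 25 in the alphabet (a Caesar shift of +25).
Applying it to daily: d+25=c, a+25=z, i+25=h, l+25=k, y+25=x.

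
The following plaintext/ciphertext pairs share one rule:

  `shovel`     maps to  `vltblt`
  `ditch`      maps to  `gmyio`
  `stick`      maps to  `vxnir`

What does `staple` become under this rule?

In shovel: s→v is +3, h→l is +4, o→t is +5, v→b is +6 — the shift increases by 1 each position. Letter i (0-indexed) is shifted by i+3, so successive shifts are 3, 4, 5, ….
On staple: s+3=v, t+4=x, a+5=f, p+6=v, l+7=s, e+8=m.

vxfvsm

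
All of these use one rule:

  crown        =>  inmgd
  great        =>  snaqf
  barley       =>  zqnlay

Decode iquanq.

camera

Treating letters as 0–25, the rule is x ↦ 9x + 16 (mod 26).
Undoing it on iquanq: i(8)→3·(8−16)≡2=c; q(16)→3·(16−16)≡0=a; u(20)→3·(20−16)≡12=m; a(0)→3·(0−16)≡4=e; n(13)→3·(13−16)≡17=r; q(16)→3·(16−16)≡0=a (all mod 26).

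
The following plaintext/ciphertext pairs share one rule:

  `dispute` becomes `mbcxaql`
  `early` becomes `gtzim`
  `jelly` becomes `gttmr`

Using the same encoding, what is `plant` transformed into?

bvitx

The output letters match the input read backwards, each shifted +8: dispute reversed is etupsid. Two steps: reverse the string, then apply a Caesar shift of +8.
Applying it to plant: reverse → tnalp; then shift: t+8=b, n+8=v, a+8=i, l+8=t, p+8=x.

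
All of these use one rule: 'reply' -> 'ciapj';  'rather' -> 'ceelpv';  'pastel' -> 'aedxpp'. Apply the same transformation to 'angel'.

It's a Vigenère-style cipher with numeric key [11,4]: position i shifts by key[i mod 2].
Applying it to angel: a+11=l, n+4=r, g+11=r, e+4=i, l+11=w.

lrriw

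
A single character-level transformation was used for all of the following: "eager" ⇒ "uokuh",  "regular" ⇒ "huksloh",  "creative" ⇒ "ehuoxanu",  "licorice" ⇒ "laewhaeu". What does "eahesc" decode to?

circus

Each letter's alphabet position (a=0..z=25) is mapped through 21·x+14 mod 26 — an affine cipher.
Reversing it on eahesc: e(4)→5·(4−14)≡2=c; a(0)→5·(0−14)≡8=i; h(7)→5·(7−14)≡17=r; e(4)→5·(4−14)≡2=c; s(18)→5·(18−14)≡20=u; c(2)→5·(2−14)≡18=s (all mod 26).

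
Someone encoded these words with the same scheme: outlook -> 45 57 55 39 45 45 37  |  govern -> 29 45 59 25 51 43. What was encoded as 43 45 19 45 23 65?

nobody

o(#15)→45 and u(#21)→57: differences scale by 2, so n = 2·pos + 15. Each letter becomes 2×(its alphabet position, a=1..z=26) + 15.
Reversing it on 43 45 19 45 23 65: 43→(43−15)÷2=14=n, 45→(45−15)÷2=15=o, 19→(19−15)÷2=2=b, 45→(45−15)÷2=15=o, 23→(23−15)÷2=4=d, 65→(65−15)÷2=25=y.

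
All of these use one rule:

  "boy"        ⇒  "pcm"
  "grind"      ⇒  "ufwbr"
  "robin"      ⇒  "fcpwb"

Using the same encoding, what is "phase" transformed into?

Compare letters: b→p is +14, o→c is +14, y→m is +14 — a constant shift. This is a Caesar cipher with shift 14.
On phase: p+14=d, h+14=v, a+14=o, s+14=g, e+14=s.

dvogs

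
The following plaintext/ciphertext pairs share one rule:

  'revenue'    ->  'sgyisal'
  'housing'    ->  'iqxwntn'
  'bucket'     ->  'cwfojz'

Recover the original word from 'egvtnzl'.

Each letter shifts forward by (position + 1), i.e. 1, 2, 3, … — the shift grows by one for each successive letter.
Decoding egvtnzl: e−1=d, g−2=e, v−3=s, t−4=p, n−5=i, z−6=t, l−7=e.

despite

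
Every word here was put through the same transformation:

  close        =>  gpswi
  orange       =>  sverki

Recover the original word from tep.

pal

Compare letters: c→g is +4, l→p is +4, o→s is +4 — a constant shift. This is a Caesar cipher with shift 4.
Undoing it on tep: t−4=p, e−4=a, p−4=l.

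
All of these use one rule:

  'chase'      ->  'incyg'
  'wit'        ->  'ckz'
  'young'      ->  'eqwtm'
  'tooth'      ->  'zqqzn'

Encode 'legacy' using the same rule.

rgmcie

The shift depends on letter class: consonant c→i is +6, but vowel a→c is +2. The rule splits by letter class: vowels +2, consonants +6.
Applying it to legacy: l(cons)+6=r, e(vowel)+2=g, g(cons)+6=m, a(vowel)+2=c, c(cons)+6=i, y(cons)+6=e.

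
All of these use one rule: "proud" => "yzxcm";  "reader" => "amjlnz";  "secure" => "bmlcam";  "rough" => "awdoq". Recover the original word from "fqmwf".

Shifts by position in proud: pos 0: p→y (+9), pos 1: r→z (+8), pos 2: o→x (+9), pos 3: u→c (+8) — repeating every 2. The shifts repeat in a cycle of length 2: positions 0,1,… shift by +9, +8, then the pattern repeats.
Decoding fqmwf: f−9=w, q−8=i, m−9=d, w−8=o, f−9=w.

widow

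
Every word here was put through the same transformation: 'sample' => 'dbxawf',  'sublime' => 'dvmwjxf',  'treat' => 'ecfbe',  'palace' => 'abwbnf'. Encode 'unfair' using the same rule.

The rule splits by letter class: vowels +1, consonants +11.
For unfair: u(vowel)+1=v, n(cons)+11=y, f(cons)+11=q, a(vowel)+1=b, i(vowel)+1=j, r(cons)+11=c.

vyqbjc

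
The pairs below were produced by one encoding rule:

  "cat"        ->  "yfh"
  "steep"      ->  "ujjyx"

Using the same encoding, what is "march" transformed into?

mhwfr

The output letters match the input read backwards, each shifted +5: cat reversed is tac. The word is reversed, then every letter is shifted forward by 5.
Applying it to march: reverse → hcram; then shift: h+5=m, c+5=h, r+5=w, a+5=f, m+5=r.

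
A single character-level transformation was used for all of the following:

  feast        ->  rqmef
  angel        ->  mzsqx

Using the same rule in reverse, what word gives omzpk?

Compare letters: f→r is +12, e→q is +12, a→m is +12 — a constant shift. It's a constant shift of +12 (ROT12).
Decoding omzpk: o−12=c, m−12=a, z−12=n, p−12=d, k−12=y.

candy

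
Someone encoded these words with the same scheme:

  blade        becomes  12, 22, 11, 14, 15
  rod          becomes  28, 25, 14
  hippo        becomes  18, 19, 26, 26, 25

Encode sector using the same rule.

29, 15, 13, 30, 25, 28

b is letter #2 and maps to 12: an offset of 10. The number is (letter's place in the alphabet, a=1) + 10.
On sector: s=19→29, e=5→15, c=3→13, t=20→30, o=15→25, r=18→28.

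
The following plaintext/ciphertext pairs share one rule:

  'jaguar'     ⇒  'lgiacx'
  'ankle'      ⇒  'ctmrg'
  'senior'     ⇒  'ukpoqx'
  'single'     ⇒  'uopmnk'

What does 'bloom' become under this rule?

Shifts by position in jaguar: pos 0: j→l (+2), pos 1: a→g (+6), pos 2: g→i (+2), pos 3: u→a (+6) — repeating every 2. It's a Vigenère-style cipher with numeric key [2,6]: position i shifts by key[i mod 2].
Applying it to bloom: b+2=d, l+6=r, o+2=q, o+6=u, m+2=o.

drquo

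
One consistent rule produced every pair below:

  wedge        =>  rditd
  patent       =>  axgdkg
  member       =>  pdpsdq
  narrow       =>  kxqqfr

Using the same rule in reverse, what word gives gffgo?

Treating letters as 0–25, the rule is x ↦ 21x + 23 (mod 26).
Reversing it on gffgo: g(6)→5·(6−23)≡19=t; f(5)→5·(5−23)≡14=o; f(5)→5·(5−23)≡14=o; g(6)→5·(6−23)≡19=t; o(14)→5·(14−23)≡7=h (all mod 26).

tooth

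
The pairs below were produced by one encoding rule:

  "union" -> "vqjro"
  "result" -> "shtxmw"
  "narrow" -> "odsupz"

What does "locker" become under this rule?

The shifts repeat in a cycle of length 2: positions 0,1,… shift by +1, +3, then the pattern repeats.
For locker: l+1=m, o+3=r, c+1=d, k+3=n, e+1=f, r+3=u.

mrdnfu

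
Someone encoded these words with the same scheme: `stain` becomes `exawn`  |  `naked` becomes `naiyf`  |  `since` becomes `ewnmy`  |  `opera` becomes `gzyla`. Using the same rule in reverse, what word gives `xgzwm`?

topic

s(18)→e(4) and t(19)→x(23) fit y≡19x+0 (mod 26); the inverse of 19 mod 26 is 11. Treating letters as 0–25, the rule is x ↦ 19x + 0 (mod 26).
Undoing it on xgzwm: x(23)→11·(23−0)≡19=t; g(6)→11·(6−0)≡14=o; z(25)→11·(25−0)≡15=p; w(22)→11·(22−0)≡8=i; m(12)→11·(12−0)≡2=c (all mod 26).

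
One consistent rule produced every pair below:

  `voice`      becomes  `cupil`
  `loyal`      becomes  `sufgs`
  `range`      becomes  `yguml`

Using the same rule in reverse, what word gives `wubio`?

The shifts repeat in a cycle of length 2: positions 0,1,… shift by +7, +6, then the pattern repeats.
Reversing it on wubio: w−7=p, u−6=o, b−7=u, i−6=c, o−7=h.

pouch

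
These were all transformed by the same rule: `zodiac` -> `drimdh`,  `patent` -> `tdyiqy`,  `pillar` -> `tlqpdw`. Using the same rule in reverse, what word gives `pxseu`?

Shifts by position in zodiac: pos 0: z→d (+4), pos 1: o→r (+3), pos 2: d→i (+5), pos 3: i→m (+4), pos 4: a→d (+3), pos 5: c→h (+5) — repeating every 3. It's a Vigenère-style cipher with numeric key [4,3,5]: position i shifts by key[i mod 3].
Reversing it on pxseu: p−4=l, x−3=u, s−5=n, e−4=a, u−3=r.

lunar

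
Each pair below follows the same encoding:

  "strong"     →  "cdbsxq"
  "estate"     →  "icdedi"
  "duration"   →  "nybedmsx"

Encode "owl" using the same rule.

sgv

The shift depends on letter class: consonant s→c is +10, but vowel o→s is +4. Two shifts are in play — +4 for a/e/i/o/u, +10 for every other letter.
On owl: o(vowel)+4=s, w(cons)+10=g, l(cons)+10=v.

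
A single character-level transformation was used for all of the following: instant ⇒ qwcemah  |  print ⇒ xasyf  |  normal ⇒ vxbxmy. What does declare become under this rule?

In instant: i→q is +8, n→w is +9, s→c is +10, t→e is +11 — the shift increases by 1 each position. Letter i (0-indexed) is shifted by i+8, so successive shifts are 8, 9, 10, ….
For declare: d+8=l, e+9=n, c+10=m, l+11=w, a+12=m, r+13=e, e+14=s.

lnmwmes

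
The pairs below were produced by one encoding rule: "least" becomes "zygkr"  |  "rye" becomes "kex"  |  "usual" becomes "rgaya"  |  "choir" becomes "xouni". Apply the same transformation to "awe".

kcg

The output letters match the input read backwards, each shifted +6: least reversed is tsael. Two steps: reverse the string, then apply a Caesar shift of +6.
Applying it to awe: reverse → ewa; then shift: e+6=k, w+6=c, a+6=g.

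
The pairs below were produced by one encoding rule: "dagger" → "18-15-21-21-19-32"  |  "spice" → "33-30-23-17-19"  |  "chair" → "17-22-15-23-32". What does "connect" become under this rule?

d is letter #4 and maps to 18: an offset of 14. The number is (letter's place in the alphabet, a=1) + 14.
For connect: c=3→17, o=15→29, n=14→28, n=14→28, e=5→19, c=3→17, t=20→34.

17-29-28-28-19-17-34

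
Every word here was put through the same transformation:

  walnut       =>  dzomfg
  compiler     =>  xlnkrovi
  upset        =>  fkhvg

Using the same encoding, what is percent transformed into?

This is the alphabet-reversal cipher (Atbash): a becomes z, b becomes y, etc.
Applying it to percent: p↔k, e↔v, r↔i, c↔x, e↔v, n↔m, t↔g.

kvixvmg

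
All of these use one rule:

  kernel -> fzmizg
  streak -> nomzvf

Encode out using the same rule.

jpo

Compare letters: k→f is +21, e→z is +21, r→m is +21 — a constant shift. It's a constant shift of +21 (ROT21).
On out: o+21=j, u+21=p, t+21=o.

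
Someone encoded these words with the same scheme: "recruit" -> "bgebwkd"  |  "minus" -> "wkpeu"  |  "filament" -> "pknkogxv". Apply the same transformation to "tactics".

dcedkec

Shifts by position in recruit: pos 0: r→b (+10), pos 1: e→g (+2), pos 2: c→e (+2), pos 3: r→b (+10), pos 4: u→w (+2), pos 5: i→k (+2) — repeating every 3. The shifts repeat in a cycle of length 3: positions 0,1,… shift by +10, +2, +2, then the pattern repeats.
On tactics: t+10=d, a+2=c, c+2=e, t+10=d, i+2=k, c+2=e, s+10=c.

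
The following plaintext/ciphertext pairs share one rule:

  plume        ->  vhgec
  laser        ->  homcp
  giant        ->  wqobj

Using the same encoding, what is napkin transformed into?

p(15)→v(21) and l(11)→h(7) fit y≡23x+14 (mod 26); the inverse of 23 mod 26 is 17. Each letter's alphabet position (a=0..z=25) is mapped through 23·x+14 mod 26 — an affine cipher.
On napkin: n(13)→23·13+14≡1=b; a(0)→23·0+14≡14=o; p(15)→23·15+14≡21=v; k(10)→23·10+14≡10=k; i(8)→23·8+14≡16=q; n(13)→23·13+14≡1=b (all mod 26).

bovkqb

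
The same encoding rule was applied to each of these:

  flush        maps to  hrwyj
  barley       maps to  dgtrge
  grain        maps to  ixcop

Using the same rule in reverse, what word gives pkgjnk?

Shifts by position in flush: pos 0: f→h (+2), pos 1: l→r (+6), pos 2: u→w (+2), pos 3: s→y (+6) — repeating every 2. It's a Vigenère-style cipher with numeric key [2,6]: position i shifts by key[i mod 2].
Reversing it on pkgjnk: p−2=n, k−6=e, g−2=e, j−6=d, n−2=l, k−6=e.

needle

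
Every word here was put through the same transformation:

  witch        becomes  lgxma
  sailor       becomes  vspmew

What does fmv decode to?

rib

The output letters match the input read backwards, each shifted +4: witch reversed is hctiw. The word is reversed, then every letter is shifted forward by 4.
Undoing it on fmv: shift back: f−4=b, m−4=i, v−4=r → bir; then reverse → rib.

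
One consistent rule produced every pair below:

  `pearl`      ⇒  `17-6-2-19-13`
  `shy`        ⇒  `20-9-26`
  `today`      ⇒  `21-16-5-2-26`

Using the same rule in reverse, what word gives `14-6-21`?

met

p is letter #16 and maps to 17: an offset of 1. Each letter is replaced by its alphabet position (a=1..z=26) + 1.
Reversing it on 14-6-21: 14→(14−1)÷1=13=m, 6→(6−1)÷1=5=e, 21→(21−1)÷1=20=t.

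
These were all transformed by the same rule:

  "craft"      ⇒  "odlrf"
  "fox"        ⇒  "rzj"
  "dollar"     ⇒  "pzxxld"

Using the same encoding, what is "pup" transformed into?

bfb

The shift depends on letter class: consonant c→o is +12, but vowel a→l is +11. Two shifts are in play — +11 for a/e/i/o/u, +12 for every other letter.
For pup: p(cons)+12=b, u(vowel)+11=f, p(cons)+12=b.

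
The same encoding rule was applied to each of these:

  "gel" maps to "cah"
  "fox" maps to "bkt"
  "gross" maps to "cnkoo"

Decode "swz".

wad

It's a constant shift of +22 (ROT22).
Reversing it on swz: s−22=w, w−22=a, z−22=d.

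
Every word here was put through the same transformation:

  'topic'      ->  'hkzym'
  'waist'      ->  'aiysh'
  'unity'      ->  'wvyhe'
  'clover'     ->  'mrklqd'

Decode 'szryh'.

t(19)→h(7) and o(14)→k(10) fit y≡15x+8 (mod 26); the inverse of 15 mod 26 is 7. Each letter's alphabet position (a=0..z=25) is mapped through 15·x+8 mod 26 — an affine cipher.
Reversing it on szryh: s(18)→7·(18−8)≡18=s; z(25)→7·(25−8)≡15=p; r(17)→7·(17−8)≡11=l; y(24)→7·(24−8)≡8=i; h(7)→7·(7−8)≡19=t (all mod 26).

split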